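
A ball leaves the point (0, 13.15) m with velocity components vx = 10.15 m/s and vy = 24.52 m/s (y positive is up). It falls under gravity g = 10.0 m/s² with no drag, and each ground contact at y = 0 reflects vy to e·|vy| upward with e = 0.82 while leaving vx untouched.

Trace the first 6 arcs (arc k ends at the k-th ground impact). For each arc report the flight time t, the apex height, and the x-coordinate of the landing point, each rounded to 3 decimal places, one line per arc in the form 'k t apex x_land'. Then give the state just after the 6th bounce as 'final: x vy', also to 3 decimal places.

1 5.392 43.212 54.727
2 4.821 29.055 103.662
3 3.953 19.537 143.789
4 3.242 13.137 176.694
5 2.658 8.833 203.675
6 2.180 5.939 225.800
final: 225.800 8.937

Arc 1: start y=13.150, vy=24.520 → t=5.392, apex=43.212, x_land=54.727, impact vy=-29.398
  bounce: vy ← 0.82·29.398 = 24.106
Arc 2: start y=0.000, vy=24.106 → t=4.821, apex=29.055, x_land=103.662, impact vy=-24.106
  bounce: vy ← 0.82·24.106 = 19.767
Arc 3: start y=0.000, vy=19.767 → t=3.953, apex=19.537, x_land=143.789, impact vy=-19.767
  bounce: vy ← 0.82·19.767 = 16.209
Arc 4: start y=0.000, vy=16.209 → t=3.242, apex=13.137, x_land=176.694, impact vy=-16.209
  bounce: vy ← 0.82·16.209 = 13.291
Arc 5: start y=0.000, vy=13.291 → t=2.658, apex=8.833, x_land=203.675, impact vy=-13.291
  bounce: vy ← 0.82·13.291 = 10.899
Arc 6: start y=0.000, vy=10.899 → t=2.180, apex=5.939, x_land=225.800, impact vy=-10.899
  bounce: vy ← 0.82·10.899 = 8.937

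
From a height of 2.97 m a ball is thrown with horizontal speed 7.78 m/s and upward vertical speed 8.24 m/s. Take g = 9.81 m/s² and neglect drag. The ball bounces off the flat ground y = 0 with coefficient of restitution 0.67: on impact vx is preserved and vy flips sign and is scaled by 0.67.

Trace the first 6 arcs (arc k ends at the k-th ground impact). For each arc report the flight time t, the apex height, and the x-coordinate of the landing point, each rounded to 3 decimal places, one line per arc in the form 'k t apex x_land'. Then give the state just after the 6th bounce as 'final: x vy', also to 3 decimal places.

Arc 1: start y=2.970, vy=8.240 → t=1.985, apex=6.431, x_land=15.443, impact vy=-11.232
  bounce: vy ← 0.67·11.232 = 7.526
Arc 2: start y=0.000, vy=7.526 → t=1.534, apex=2.887, x_land=27.380, impact vy=-7.526
  bounce: vy ← 0.67·7.526 = 5.042
Arc 3: start y=0.000, vy=5.042 → t=1.028, apex=1.296, x_land=35.378, impact vy=-5.042
  bounce: vy ← 0.67·5.042 = 3.378
Arc 4: start y=0.000, vy=3.378 → t=0.689, apex=0.582, x_land=40.736, impact vy=-3.378
  bounce: vy ← 0.67·3.378 = 2.263
Arc 5: start y=0.000, vy=2.263 → t=0.461, apex=0.261, x_land=44.326, impact vy=-2.263
  bounce: vy ← 0.67·2.263 = 1.517
Arc 6: start y=0.000, vy=1.517 → t=0.309, apex=0.117, x_land=46.732, impact vy=-1.517
  bounce: vy ← 0.67·1.517 = 1.016

1 1.985 6.431 15.443
2 1.534 2.887 27.380
3 1.028 1.296 35.378
4 0.689 0.582 40.736
5 0.461 0.261 44.326
6 0.309 0.117 46.732
final: 46.732 1.016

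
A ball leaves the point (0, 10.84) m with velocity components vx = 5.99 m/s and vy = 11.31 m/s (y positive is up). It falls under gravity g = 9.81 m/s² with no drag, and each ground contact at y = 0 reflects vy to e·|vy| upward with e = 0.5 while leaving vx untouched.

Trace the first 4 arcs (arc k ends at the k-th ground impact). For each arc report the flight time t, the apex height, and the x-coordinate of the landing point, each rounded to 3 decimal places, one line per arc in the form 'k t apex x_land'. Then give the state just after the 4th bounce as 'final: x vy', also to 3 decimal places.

Arc 1: start y=10.840, vy=11.310 → t=3.034, apex=17.360, x_land=18.175, impact vy=-18.455
  bounce: vy ← 0.5·18.455 = 9.228
Arc 2: start y=0.000, vy=9.228 → t=1.881, apex=4.340, x_land=29.444, impact vy=-9.228
  bounce: vy ← 0.5·9.228 = 4.614
Arc 3: start y=0.000, vy=4.614 → t=0.941, apex=1.085, x_land=35.078, impact vy=-4.614
  bounce: vy ← 0.5·4.614 = 2.307
Arc 4: start y=0.000, vy=2.307 → t=0.470, apex=0.271, x_land=37.895, impact vy=-2.307
  bounce: vy ← 0.5·2.307 = 1.153

1 3.034 17.360 18.175
2 1.881 4.340 29.444
3 0.941 1.085 35.078
4 0.470 0.271 37.895
final: 37.895 1.153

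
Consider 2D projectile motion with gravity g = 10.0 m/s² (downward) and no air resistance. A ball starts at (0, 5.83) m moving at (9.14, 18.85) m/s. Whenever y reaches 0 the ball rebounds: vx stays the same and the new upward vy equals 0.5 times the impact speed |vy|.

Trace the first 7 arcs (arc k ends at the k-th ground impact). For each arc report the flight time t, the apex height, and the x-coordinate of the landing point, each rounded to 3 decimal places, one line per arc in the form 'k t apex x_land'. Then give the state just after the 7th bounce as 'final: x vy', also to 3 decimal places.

Arc 1: start y=5.830, vy=18.850 → t=4.057, apex=23.596, x_land=37.084, impact vy=-21.724
  bounce: vy ← 0.5·21.724 = 10.862
Arc 2: start y=0.000, vy=10.862 → t=2.172, apex=5.899, x_land=56.940, impact vy=-10.862
  bounce: vy ← 0.5·10.862 = 5.431
Arc 3: start y=0.000, vy=5.431 → t=1.086, apex=1.475, x_land=66.868, impact vy=-5.431
  bounce: vy ← 0.5·5.431 = 2.715
Arc 4: start y=0.000, vy=2.715 → t=0.543, apex=0.369, x_land=71.832, impact vy=-2.715
  bounce: vy ← 0.5·2.715 = 1.358
Arc 5: start y=0.000, vy=1.358 → t=0.272, apex=0.092, x_land=74.314, impact vy=-1.358
  bounce: vy ← 0.5·1.358 = 0.679
Arc 6: start y=0.000, vy=0.679 → t=0.136, apex=0.023, x_land=75.555, impact vy=-0.679
  bounce: vy ← 0.5·0.679 = 0.339
Arc 7: start y=0.000, vy=0.339 → t=0.068, apex=0.006, x_land=76.175, impact vy=-0.339
  bounce: vy ← 0.5·0.339 = 0.170

1 4.057 23.596 37.084
2 2.172 5.899 56.940
3 1.086 1.475 66.868
4 0.543 0.369 71.832
5 0.272 0.092 74.314
6 0.136 0.023 75.555
7 0.068 0.006 76.175
final: 76.175 0.170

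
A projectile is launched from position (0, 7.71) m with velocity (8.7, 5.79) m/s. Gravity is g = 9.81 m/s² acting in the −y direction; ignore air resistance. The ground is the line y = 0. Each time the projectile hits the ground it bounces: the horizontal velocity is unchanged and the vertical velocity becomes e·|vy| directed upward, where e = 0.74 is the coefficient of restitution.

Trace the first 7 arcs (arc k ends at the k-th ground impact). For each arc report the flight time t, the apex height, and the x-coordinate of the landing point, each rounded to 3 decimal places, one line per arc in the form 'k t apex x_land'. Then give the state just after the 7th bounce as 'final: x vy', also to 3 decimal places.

Arc 1: start y=7.710, vy=5.790 → t=1.976, apex=9.419, x_land=17.191, impact vy=-13.594
  bounce: vy ← 0.74·13.594 = 10.059
Arc 2: start y=0.000, vy=10.059 → t=2.051, apex=5.158, x_land=35.033, impact vy=-10.059
  bounce: vy ← 0.74·10.059 = 7.444
Arc 3: start y=0.000, vy=7.444 → t=1.518, apex=2.824, x_land=48.237, impact vy=-7.444
  bounce: vy ← 0.74·7.444 = 5.509
Arc 4: start y=0.000, vy=5.509 → t=1.123, apex=1.547, x_land=58.007, impact vy=-5.509
  bounce: vy ← 0.74·5.509 = 4.076
Arc 5: start y=0.000, vy=4.076 → t=0.831, apex=0.847, x_land=65.237, impact vy=-4.076
  bounce: vy ← 0.74·4.076 = 3.016
Arc 6: start y=0.000, vy=3.016 → t=0.615, apex=0.464, x_land=70.588, impact vy=-3.016
  bounce: vy ← 0.74·3.016 = 2.232
Arc 7: start y=0.000, vy=2.232 → t=0.455, apex=0.254, x_land=74.547, impact vy=-2.232
  bounce: vy ← 0.74·2.232 = 1.652

1 1.976 9.419 17.191
2 2.051 5.158 35.033
3 1.518 2.824 48.237
4 1.123 1.547 58.007
5 0.831 0.847 65.237
6 0.615 0.464 70.588
7 0.455 0.254 74.547
final: 74.547 1.652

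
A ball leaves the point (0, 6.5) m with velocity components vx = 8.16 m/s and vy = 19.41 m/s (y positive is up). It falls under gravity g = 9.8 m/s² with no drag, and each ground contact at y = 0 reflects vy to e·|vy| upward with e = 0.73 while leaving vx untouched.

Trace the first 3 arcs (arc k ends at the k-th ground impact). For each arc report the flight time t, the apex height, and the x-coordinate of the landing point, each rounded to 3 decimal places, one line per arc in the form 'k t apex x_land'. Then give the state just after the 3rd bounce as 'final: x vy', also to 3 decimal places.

1 4.272 25.722 34.858
2 3.345 13.707 62.153
3 2.442 7.305 82.079
final: 82.079 8.735

Arc 1: start y=6.500, vy=19.410 → t=4.272, apex=25.722, x_land=34.858, impact vy=-22.453
  bounce: vy ← 0.73·22.453 = 16.391
Arc 2: start y=0.000, vy=16.391 → t=3.345, apex=13.707, x_land=62.153, impact vy=-16.391
  bounce: vy ← 0.73·16.391 = 11.965
Arc 3: start y=0.000, vy=11.965 → t=2.442, apex=7.305, x_land=82.079, impact vy=-11.965
  bounce: vy ← 0.73·11.965 = 8.735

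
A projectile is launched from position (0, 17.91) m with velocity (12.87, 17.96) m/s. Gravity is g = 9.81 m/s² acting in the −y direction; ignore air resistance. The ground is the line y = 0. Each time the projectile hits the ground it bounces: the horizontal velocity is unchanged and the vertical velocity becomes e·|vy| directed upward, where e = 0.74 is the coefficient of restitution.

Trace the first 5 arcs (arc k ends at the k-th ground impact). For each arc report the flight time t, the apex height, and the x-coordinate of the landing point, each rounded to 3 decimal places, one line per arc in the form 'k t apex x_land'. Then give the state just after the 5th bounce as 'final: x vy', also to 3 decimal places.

Arc 1: start y=17.910, vy=17.960 → t=4.477, apex=34.350, x_land=57.621, impact vy=-25.961
  bounce: vy ← 0.74·25.961 = 19.211
Arc 2: start y=0.000, vy=19.211 → t=3.917, apex=18.810, x_land=108.027, impact vy=-19.211
  bounce: vy ← 0.74·19.211 = 14.216
Arc 3: start y=0.000, vy=14.216 → t=2.898, apex=10.301, x_land=145.328, impact vy=-14.216
  bounce: vy ← 0.74·14.216 = 10.520
Arc 4: start y=0.000, vy=10.520 → t=2.145, apex=5.641, x_land=172.931, impact vy=-10.520
  bounce: vy ← 0.74·10.520 = 7.785
Arc 5: start y=0.000, vy=7.785 → t=1.587, apex=3.089, x_land=193.357, impact vy=-7.785
  bounce: vy ← 0.74·7.785 = 5.761

1 4.477 34.350 57.621
2 3.917 18.810 108.027
3 2.898 10.301 145.328
4 2.145 5.641 172.931
5 1.587 3.089 193.357
final: 193.357 5.761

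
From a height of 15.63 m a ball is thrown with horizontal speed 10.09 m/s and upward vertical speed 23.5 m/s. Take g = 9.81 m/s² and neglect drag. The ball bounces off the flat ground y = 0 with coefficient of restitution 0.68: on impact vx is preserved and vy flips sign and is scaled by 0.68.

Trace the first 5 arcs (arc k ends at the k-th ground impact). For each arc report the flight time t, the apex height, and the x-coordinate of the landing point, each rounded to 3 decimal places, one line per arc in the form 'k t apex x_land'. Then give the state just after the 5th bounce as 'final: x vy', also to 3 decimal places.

Arc 1: start y=15.630, vy=23.500 → t=5.383, apex=43.777, x_land=54.314, impact vy=-29.307
  bounce: vy ← 0.68·29.307 = 19.929
Arc 2: start y=0.000, vy=19.929 → t=4.063, apex=20.243, x_land=95.310, impact vy=-19.929
  bounce: vy ← 0.68·19.929 = 13.552
Arc 3: start y=0.000, vy=13.552 → t=2.763, apex=9.360, x_land=123.187, impact vy=-13.552
  bounce: vy ← 0.68·13.552 = 9.215
Arc 4: start y=0.000, vy=9.215 → t=1.879, apex=4.328, x_land=142.143, impact vy=-9.215
  bounce: vy ← 0.68·9.215 = 6.266
Arc 5: start y=0.000, vy=6.266 → t=1.278, apex=2.001, x_land=155.033, impact vy=-6.266
  bounce: vy ← 0.68·6.266 = 4.261

1 5.383 43.777 54.314
2 4.063 20.243 95.310
3 2.763 9.360 123.187
4 1.879 4.328 142.143
5 1.278 2.001 155.033
final: 155.033 4.261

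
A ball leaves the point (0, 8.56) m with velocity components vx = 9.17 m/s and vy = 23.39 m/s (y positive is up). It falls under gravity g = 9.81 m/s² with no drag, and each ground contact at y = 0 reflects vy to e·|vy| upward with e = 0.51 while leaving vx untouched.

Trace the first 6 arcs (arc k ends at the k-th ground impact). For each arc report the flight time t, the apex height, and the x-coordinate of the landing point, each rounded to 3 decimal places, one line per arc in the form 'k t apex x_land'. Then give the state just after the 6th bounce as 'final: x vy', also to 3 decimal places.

1 5.110 36.444 46.860
2 2.780 9.479 72.355
3 1.418 2.466 85.358
4 0.723 0.641 91.990
5 0.369 0.167 95.372
6 0.188 0.043 97.096
final: 97.096 0.471

Arc 1: start y=8.560, vy=23.390 → t=5.110, apex=36.444, x_land=46.860, impact vy=-26.740
  bounce: vy ← 0.51·26.740 = 13.638
Arc 2: start y=0.000, vy=13.638 → t=2.780, apex=9.479, x_land=72.355, impact vy=-13.638
  bounce: vy ← 0.51·13.638 = 6.955
Arc 3: start y=0.000, vy=6.955 → t=1.418, apex=2.466, x_land=85.358, impact vy=-6.955
  bounce: vy ← 0.51·6.955 = 3.547
Arc 4: start y=0.000, vy=3.547 → t=0.723, apex=0.641, x_land=91.990, impact vy=-3.547
  bounce: vy ← 0.51·3.547 = 1.809
Arc 5: start y=0.000, vy=1.809 → t=0.369, apex=0.167, x_land=95.372, impact vy=-1.809
  bounce: vy ← 0.51·1.809 = 0.923
Arc 6: start y=0.000, vy=0.923 → t=0.188, apex=0.043, x_land=97.096, impact vy=-0.923
  bounce: vy ← 0.51·0.923 = 0.471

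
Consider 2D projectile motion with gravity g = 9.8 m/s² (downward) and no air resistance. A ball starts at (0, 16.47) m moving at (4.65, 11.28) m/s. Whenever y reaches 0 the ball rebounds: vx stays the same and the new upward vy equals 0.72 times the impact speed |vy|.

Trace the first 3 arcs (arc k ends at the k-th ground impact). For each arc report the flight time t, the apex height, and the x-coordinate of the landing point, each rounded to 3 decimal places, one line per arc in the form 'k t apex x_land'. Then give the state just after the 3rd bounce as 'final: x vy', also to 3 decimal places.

1 3.316 22.962 15.418
2 3.117 11.903 29.913
3 2.244 6.171 40.350
final: 40.350 7.918

Arc 1: start y=16.470, vy=11.280 → t=3.316, apex=22.962, x_land=15.418, impact vy=-21.214
  bounce: vy ← 0.72·21.214 = 15.274
Arc 2: start y=0.000, vy=15.274 → t=3.117, apex=11.903, x_land=29.913, impact vy=-15.274
  bounce: vy ← 0.72·15.274 = 10.998
Arc 3: start y=0.000, vy=10.998 → t=2.244, apex=6.171, x_land=40.350, impact vy=-10.998
  bounce: vy ← 0.72·10.998 = 7.918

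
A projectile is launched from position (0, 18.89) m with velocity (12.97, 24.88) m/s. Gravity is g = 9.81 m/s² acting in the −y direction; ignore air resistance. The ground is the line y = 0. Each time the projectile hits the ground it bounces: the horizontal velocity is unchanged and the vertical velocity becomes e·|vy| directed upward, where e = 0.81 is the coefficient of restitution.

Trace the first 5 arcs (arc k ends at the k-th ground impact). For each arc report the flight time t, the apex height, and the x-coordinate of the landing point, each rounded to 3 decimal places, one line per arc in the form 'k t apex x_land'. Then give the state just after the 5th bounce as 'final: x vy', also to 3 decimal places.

Arc 1: start y=18.890, vy=24.880 → t=5.743, apex=50.440, x_land=74.486, impact vy=-31.458
  bounce: vy ← 0.81·31.458 = 25.481
Arc 2: start y=0.000, vy=25.481 → t=5.195, apex=33.094, x_land=141.865, impact vy=-25.481
  bounce: vy ← 0.81·25.481 = 20.640
Arc 3: start y=0.000, vy=20.640 → t=4.208, apex=21.713, x_land=196.442, impact vy=-20.640
  bounce: vy ← 0.81·20.640 = 16.718
Arc 4: start y=0.000, vy=16.718 → t=3.408, apex=14.246, x_land=240.649, impact vy=-16.718
  bounce: vy ← 0.81·16.718 = 13.542
Arc 5: start y=0.000, vy=13.542 → t=2.761, apex=9.347, x_land=276.457, impact vy=-13.542
  bounce: vy ← 0.81·13.542 = 10.969

1 5.743 50.440 74.486
2 5.195 33.094 141.865
3 4.208 21.713 196.442
4 3.408 14.246 240.649
5 2.761 9.347 276.457
final: 276.457 10.969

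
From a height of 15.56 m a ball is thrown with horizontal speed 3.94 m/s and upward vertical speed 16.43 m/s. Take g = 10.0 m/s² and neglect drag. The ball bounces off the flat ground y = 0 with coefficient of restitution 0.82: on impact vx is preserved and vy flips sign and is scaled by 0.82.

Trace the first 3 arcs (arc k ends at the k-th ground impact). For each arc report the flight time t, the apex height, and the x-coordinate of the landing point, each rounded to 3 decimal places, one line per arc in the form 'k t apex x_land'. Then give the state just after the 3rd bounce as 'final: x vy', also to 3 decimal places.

Arc 1: start y=15.560, vy=16.430 → t=4.054, apex=29.057, x_land=15.972, impact vy=-24.107
  bounce: vy ← 0.82·24.107 = 19.768
Arc 2: start y=0.000, vy=19.768 → t=3.954, apex=19.538, x_land=31.549, impact vy=-19.768
  bounce: vy ← 0.82·19.768 = 16.210
Arc 3: start y=0.000, vy=16.210 → t=3.242, apex=13.137, x_land=44.322, impact vy=-16.210
  bounce: vy ← 0.82·16.210 = 13.292

1 4.054 29.057 15.972
2 3.954 19.538 31.549
3 3.242 13.137 44.322
final: 44.322 13.292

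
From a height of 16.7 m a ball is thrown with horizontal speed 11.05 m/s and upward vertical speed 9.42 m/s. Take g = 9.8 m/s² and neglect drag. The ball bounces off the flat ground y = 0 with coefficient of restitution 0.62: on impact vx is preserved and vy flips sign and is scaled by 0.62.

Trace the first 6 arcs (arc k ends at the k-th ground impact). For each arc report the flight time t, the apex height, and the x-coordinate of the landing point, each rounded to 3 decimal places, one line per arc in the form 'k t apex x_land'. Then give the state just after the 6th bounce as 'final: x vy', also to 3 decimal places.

1 3.043 21.227 33.621
2 2.581 8.160 62.140
3 1.600 3.137 79.821
4 0.992 1.206 90.784
5 0.615 0.463 97.581
6 0.381 0.178 101.795
final: 101.795 1.159

Arc 1: start y=16.700, vy=9.420 → t=3.043, apex=21.227, x_land=33.621, impact vy=-20.397
  bounce: vy ← 0.62·20.397 = 12.646
Arc 2: start y=0.000, vy=12.646 → t=2.581, apex=8.160, x_land=62.140, impact vy=-12.646
  bounce: vy ← 0.62·12.646 = 7.841
Arc 3: start y=0.000, vy=7.841 → t=1.600, apex=3.137, x_land=79.821, impact vy=-7.841
  bounce: vy ← 0.62·7.841 = 4.861
Arc 4: start y=0.000, vy=4.861 → t=0.992, apex=1.206, x_land=90.784, impact vy=-4.861
  bounce: vy ← 0.62·4.861 = 3.014
Arc 5: start y=0.000, vy=3.014 → t=0.615, apex=0.463, x_land=97.581, impact vy=-3.014
  bounce: vy ← 0.62·3.014 = 1.869
Arc 6: start y=0.000, vy=1.869 → t=0.381, apex=0.178, x_land=101.795, impact vy=-1.869
  bounce: vy ← 0.62·1.869 = 1.159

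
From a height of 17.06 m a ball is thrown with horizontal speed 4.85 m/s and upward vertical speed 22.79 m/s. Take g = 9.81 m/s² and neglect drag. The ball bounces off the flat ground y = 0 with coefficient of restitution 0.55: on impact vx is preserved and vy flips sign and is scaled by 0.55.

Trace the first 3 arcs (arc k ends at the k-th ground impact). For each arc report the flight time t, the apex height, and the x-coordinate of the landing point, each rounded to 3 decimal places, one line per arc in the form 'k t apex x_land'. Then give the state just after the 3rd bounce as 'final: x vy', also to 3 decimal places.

1 5.302 43.532 25.716
2 3.277 13.168 41.609
3 1.802 3.983 50.351
final: 50.351 4.862

Arc 1: start y=17.060, vy=22.790 → t=5.302, apex=43.532, x_land=25.716, impact vy=-29.225
  bounce: vy ← 0.55·29.225 = 16.074
Arc 2: start y=0.000, vy=16.074 → t=3.277, apex=13.168, x_land=41.609, impact vy=-16.074
  bounce: vy ← 0.55·16.074 = 8.841
Arc 3: start y=0.000, vy=8.841 → t=1.802, apex=3.983, x_land=50.351, impact vy=-8.841
  bounce: vy ← 0.55·8.841 = 4.862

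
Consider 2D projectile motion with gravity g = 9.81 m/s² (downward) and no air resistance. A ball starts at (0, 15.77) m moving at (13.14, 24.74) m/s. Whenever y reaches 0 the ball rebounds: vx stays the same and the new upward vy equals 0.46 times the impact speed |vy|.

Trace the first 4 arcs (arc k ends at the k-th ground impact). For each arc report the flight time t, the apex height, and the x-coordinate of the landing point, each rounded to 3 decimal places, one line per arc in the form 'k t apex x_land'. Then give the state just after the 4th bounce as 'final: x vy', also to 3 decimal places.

Arc 1: start y=15.770, vy=24.740 → t=5.616, apex=46.966, x_land=73.798, impact vy=-30.356
  bounce: vy ← 0.46·30.356 = 13.964
Arc 2: start y=0.000, vy=13.964 → t=2.847, apex=9.938, x_land=111.205, impact vy=-13.964
  bounce: vy ← 0.46·13.964 = 6.423
Arc 3: start y=0.000, vy=6.423 → t=1.310, apex=2.103, x_land=128.413, impact vy=-6.423
  bounce: vy ← 0.46·6.423 = 2.955
Arc 4: start y=0.000, vy=2.955 → t=0.602, apex=0.445, x_land=136.328, impact vy=-2.955
  bounce: vy ← 0.46·2.955 = 1.359

1 5.616 46.966 73.798
2 2.847 9.938 111.205
3 1.310 2.103 128.413
4 0.602 0.445 136.328
final: 136.328 1.359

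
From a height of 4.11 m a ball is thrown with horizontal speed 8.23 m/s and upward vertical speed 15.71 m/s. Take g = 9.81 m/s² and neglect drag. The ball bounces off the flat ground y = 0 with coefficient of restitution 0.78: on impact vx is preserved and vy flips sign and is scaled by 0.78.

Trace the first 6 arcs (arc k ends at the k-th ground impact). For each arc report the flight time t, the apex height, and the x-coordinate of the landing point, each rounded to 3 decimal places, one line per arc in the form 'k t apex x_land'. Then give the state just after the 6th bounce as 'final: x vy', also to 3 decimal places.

1 3.446 16.689 28.361
2 2.878 10.154 52.043
3 2.244 6.178 70.515
4 1.751 3.758 84.923
5 1.366 2.287 96.162
6 1.065 1.391 104.928
final: 104.928 4.075

Arc 1: start y=4.110, vy=15.710 → t=3.446, apex=16.689, x_land=28.361, impact vy=-18.095
  bounce: vy ← 0.78·18.095 = 14.114
Arc 2: start y=0.000, vy=14.114 → t=2.878, apex=10.154, x_land=52.043, impact vy=-14.114
  bounce: vy ← 0.78·14.114 = 11.009
Arc 3: start y=0.000, vy=11.009 → t=2.244, apex=6.178, x_land=70.515, impact vy=-11.009
  bounce: vy ← 0.78·11.009 = 8.587
Arc 4: start y=0.000, vy=8.587 → t=1.751, apex=3.758, x_land=84.923, impact vy=-8.587
  bounce: vy ← 0.78·8.587 = 6.698
Arc 5: start y=0.000, vy=6.698 → t=1.366, apex=2.287, x_land=96.162, impact vy=-6.698
  bounce: vy ← 0.78·6.698 = 5.224
Arc 6: start y=0.000, vy=5.224 → t=1.065, apex=1.391, x_land=104.928, impact vy=-5.224
  bounce: vy ← 0.78·5.224 = 4.075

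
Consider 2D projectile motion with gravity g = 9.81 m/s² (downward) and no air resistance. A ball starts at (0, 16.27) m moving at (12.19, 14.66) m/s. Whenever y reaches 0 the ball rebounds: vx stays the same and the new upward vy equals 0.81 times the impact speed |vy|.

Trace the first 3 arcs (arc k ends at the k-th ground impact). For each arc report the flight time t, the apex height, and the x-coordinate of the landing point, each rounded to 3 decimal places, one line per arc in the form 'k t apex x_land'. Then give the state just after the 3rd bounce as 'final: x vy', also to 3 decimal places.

1 3.850 27.224 46.935
2 3.817 17.862 93.459
3 3.091 11.719 131.143
final: 131.143 12.282

Arc 1: start y=16.270, vy=14.660 → t=3.850, apex=27.224, x_land=46.935, impact vy=-23.111
  bounce: vy ← 0.81·23.111 = 18.720
Arc 2: start y=0.000, vy=18.720 → t=3.817, apex=17.862, x_land=93.459, impact vy=-18.720
  bounce: vy ← 0.81·18.720 = 15.163
Arc 3: start y=0.000, vy=15.163 → t=3.091, apex=11.719, x_land=131.143, impact vy=-15.163
  bounce: vy ← 0.81·15.163 = 12.282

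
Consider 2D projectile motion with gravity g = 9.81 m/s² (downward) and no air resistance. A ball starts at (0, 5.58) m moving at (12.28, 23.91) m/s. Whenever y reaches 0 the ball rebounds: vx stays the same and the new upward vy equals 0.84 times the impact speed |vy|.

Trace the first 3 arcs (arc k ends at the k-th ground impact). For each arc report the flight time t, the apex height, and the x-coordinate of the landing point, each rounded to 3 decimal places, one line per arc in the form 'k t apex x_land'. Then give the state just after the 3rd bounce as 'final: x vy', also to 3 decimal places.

1 5.098 34.718 62.601
2 4.470 24.497 117.487
3 3.754 17.285 163.592
final: 163.592 15.469

Arc 1: start y=5.580, vy=23.910 → t=5.098, apex=34.718, x_land=62.601, impact vy=-26.099
  bounce: vy ← 0.84·26.099 = 21.923
Arc 2: start y=0.000, vy=21.923 → t=4.470, apex=24.497, x_land=117.487, impact vy=-21.923
  bounce: vy ← 0.84·21.923 = 18.416
Arc 3: start y=0.000, vy=18.416 → t=3.754, apex=17.285, x_land=163.592, impact vy=-18.416
  bounce: vy ← 0.84·18.416 = 15.469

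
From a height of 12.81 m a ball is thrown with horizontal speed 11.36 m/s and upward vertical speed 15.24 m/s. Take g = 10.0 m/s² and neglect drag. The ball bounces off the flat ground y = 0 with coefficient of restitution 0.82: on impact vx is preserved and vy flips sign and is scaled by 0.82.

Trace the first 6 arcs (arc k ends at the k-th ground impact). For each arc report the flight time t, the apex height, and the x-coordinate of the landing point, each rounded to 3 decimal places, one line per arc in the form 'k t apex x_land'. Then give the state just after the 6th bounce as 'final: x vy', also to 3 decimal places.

Arc 1: start y=12.810, vy=15.240 → t=3.734, apex=24.423, x_land=42.419, impact vy=-22.101
  bounce: vy ← 0.82·22.101 = 18.123
Arc 2: start y=0.000, vy=18.123 → t=3.625, apex=16.422, x_land=83.595, impact vy=-18.123
  bounce: vy ← 0.82·18.123 = 14.861
Arc 3: start y=0.000, vy=14.861 → t=2.972, apex=11.042, x_land=117.358, impact vy=-14.861
  bounce: vy ← 0.82·14.861 = 12.186
Arc 4: start y=0.000, vy=12.186 → t=2.437, apex=7.425, x_land=145.045, impact vy=-12.186
  bounce: vy ← 0.82·12.186 = 9.992
Arc 5: start y=0.000, vy=9.992 → t=1.998, apex=4.992, x_land=167.747, impact vy=-9.992
  bounce: vy ← 0.82·9.992 = 8.194
Arc 6: start y=0.000, vy=8.194 → t=1.639, apex=3.357, x_land=186.363, impact vy=-8.194
  bounce: vy ← 0.82·8.194 = 6.719

1 3.734 24.423 42.419
2 3.625 16.422 83.595
3 2.972 11.042 117.358
4 2.437 7.425 145.045
5 1.998 4.992 167.747
6 1.639 3.357 186.363
final: 186.363 6.719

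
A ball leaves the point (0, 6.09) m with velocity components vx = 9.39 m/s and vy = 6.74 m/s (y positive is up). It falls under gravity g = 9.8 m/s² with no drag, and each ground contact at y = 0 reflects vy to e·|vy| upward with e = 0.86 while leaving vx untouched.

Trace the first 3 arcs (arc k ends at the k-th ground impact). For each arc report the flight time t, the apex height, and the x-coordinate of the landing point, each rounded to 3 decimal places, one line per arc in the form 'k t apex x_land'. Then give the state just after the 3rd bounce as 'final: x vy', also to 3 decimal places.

Arc 1: start y=6.090, vy=6.740 → t=1.998, apex=8.408, x_land=18.758, impact vy=-12.837
  bounce: vy ← 0.86·12.837 = 11.040
Arc 2: start y=0.000, vy=11.040 → t=2.253, apex=6.218, x_land=39.914, impact vy=-11.040
  bounce: vy ← 0.86·11.040 = 9.494
Arc 3: start y=0.000, vy=9.494 → t=1.938, apex=4.599, x_land=58.108, impact vy=-9.494
  bounce: vy ← 0.86·9.494 = 8.165

1 1.998 8.408 18.758
2 2.253 6.218 39.914
3 1.938 4.599 58.108
final: 58.108 8.165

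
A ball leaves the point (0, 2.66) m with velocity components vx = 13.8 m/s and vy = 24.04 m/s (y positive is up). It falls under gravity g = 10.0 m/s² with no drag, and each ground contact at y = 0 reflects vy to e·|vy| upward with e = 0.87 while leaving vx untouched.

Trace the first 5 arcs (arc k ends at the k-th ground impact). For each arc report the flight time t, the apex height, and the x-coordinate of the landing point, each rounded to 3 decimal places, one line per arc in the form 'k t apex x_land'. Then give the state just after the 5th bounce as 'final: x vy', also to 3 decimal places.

Arc 1: start y=2.660, vy=24.040 → t=4.916, apex=31.556, x_land=67.844, impact vy=-25.122
  bounce: vy ← 0.87·25.122 = 21.856
Arc 2: start y=0.000, vy=21.856 → t=4.371, apex=23.885, x_land=128.167, impact vy=-21.856
  bounce: vy ← 0.87·21.856 = 19.015
Arc 3: start y=0.000, vy=19.015 → t=3.803, apex=18.078, x_land=180.648, impact vy=-19.015
  bounce: vy ← 0.87·19.015 = 16.543
Arc 4: start y=0.000, vy=16.543 → t=3.309, apex=13.684, x_land=226.307, impact vy=-16.543
  bounce: vy ← 0.87·16.543 = 14.392
Arc 5: start y=0.000, vy=14.392 → t=2.878, apex=10.357, x_land=266.030, impact vy=-14.392
  bounce: vy ← 0.87·14.392 = 12.521

1 4.916 31.556 67.844
2 4.371 23.885 128.167
3 3.803 18.078 180.648
4 3.309 13.684 226.307
5 2.878 10.357 266.030
final: 266.030 12.521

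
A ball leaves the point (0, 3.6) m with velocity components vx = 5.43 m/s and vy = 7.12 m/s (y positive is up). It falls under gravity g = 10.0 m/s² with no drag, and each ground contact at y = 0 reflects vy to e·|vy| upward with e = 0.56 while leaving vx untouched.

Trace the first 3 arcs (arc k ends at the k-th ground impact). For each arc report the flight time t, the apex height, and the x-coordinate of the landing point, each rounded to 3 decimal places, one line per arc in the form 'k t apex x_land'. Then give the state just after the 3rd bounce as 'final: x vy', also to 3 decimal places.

Arc 1: start y=3.600, vy=7.120 → t=1.820, apex=6.135, x_land=9.881, impact vy=-11.077
  bounce: vy ← 0.56·11.077 = 6.203
Arc 2: start y=0.000, vy=6.203 → t=1.241, apex=1.924, x_land=16.617, impact vy=-6.203
  bounce: vy ← 0.56·6.203 = 3.474
Arc 3: start y=0.000, vy=3.474 → t=0.695, apex=0.603, x_land=20.390, impact vy=-3.474
  bounce: vy ← 0.56·3.474 = 1.945

1 1.820 6.135 9.881
2 1.241 1.924 16.617
3 0.695 0.603 20.390
final: 20.390 1.945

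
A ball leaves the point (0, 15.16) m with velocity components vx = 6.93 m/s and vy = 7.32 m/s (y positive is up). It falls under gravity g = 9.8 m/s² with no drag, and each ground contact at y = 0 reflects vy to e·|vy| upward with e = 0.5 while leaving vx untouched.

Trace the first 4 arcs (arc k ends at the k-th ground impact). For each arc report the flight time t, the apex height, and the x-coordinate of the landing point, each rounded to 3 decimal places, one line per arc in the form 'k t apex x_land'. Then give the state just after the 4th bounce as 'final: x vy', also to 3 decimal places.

Arc 1: start y=15.160, vy=7.320 → t=2.658, apex=17.894, x_land=18.419, impact vy=-18.727
  bounce: vy ← 0.5·18.727 = 9.364
Arc 2: start y=0.000, vy=9.364 → t=1.911, apex=4.473, x_land=31.662, impact vy=-9.364
  bounce: vy ← 0.5·9.364 = 4.682
Arc 3: start y=0.000, vy=4.682 → t=0.955, apex=1.118, x_land=38.284, impact vy=-4.682
  bounce: vy ← 0.5·4.682 = 2.341
Arc 4: start y=0.000, vy=2.341 → t=0.478, apex=0.280, x_land=41.595, impact vy=-2.341
  bounce: vy ← 0.5·2.341 = 1.170

1 2.658 17.894 18.419
2 1.911 4.473 31.662
3 0.955 1.118 38.284
4 0.478 0.280 41.595
final: 41.595 1.170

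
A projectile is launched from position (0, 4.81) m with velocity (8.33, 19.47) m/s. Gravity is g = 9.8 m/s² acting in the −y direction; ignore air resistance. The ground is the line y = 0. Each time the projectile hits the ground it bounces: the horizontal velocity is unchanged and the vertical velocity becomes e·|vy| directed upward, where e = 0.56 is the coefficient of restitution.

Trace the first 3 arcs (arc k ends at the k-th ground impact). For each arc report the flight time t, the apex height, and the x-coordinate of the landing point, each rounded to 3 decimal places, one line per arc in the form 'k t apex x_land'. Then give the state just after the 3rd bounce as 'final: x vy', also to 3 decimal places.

Arc 1: start y=4.810, vy=19.470 → t=4.207, apex=24.151, x_land=35.043, impact vy=-21.757
  bounce: vy ← 0.56·21.757 = 12.184
Arc 2: start y=0.000, vy=12.184 → t=2.486, apex=7.574, x_land=55.755, impact vy=-12.184
  bounce: vy ← 0.56·12.184 = 6.823
Arc 3: start y=0.000, vy=6.823 → t=1.392, apex=2.375, x_land=67.354, impact vy=-6.823
  bounce: vy ← 0.56·6.823 = 3.821

1 4.207 24.151 35.043
2 2.486 7.574 55.755
3 1.392 2.375 67.354
final: 67.354 3.821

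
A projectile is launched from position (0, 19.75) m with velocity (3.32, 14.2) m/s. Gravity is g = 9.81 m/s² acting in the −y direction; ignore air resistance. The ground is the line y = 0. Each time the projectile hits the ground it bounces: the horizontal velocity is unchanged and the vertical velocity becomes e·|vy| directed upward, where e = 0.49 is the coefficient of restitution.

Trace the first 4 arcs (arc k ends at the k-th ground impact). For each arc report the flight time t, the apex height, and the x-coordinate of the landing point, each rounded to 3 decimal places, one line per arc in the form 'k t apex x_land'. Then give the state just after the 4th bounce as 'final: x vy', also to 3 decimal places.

1 3.922 30.027 13.020
2 2.425 7.210 21.070
3 1.188 1.731 25.015
4 0.582 0.416 26.948
final: 26.948 1.399

Arc 1: start y=19.750, vy=14.200 → t=3.922, apex=30.027, x_land=13.020, impact vy=-24.272
  bounce: vy ← 0.49·24.272 = 11.893
Arc 2: start y=0.000, vy=11.893 → t=2.425, apex=7.210, x_land=21.070, impact vy=-11.893
  bounce: vy ← 0.49·11.893 = 5.828
Arc 3: start y=0.000, vy=5.828 → t=1.188, apex=1.731, x_land=25.015, impact vy=-5.828
  bounce: vy ← 0.49·5.828 = 2.856
Arc 4: start y=0.000, vy=2.856 → t=0.582, apex=0.416, x_land=26.948, impact vy=-2.856
  bounce: vy ← 0.49·2.856 = 1.399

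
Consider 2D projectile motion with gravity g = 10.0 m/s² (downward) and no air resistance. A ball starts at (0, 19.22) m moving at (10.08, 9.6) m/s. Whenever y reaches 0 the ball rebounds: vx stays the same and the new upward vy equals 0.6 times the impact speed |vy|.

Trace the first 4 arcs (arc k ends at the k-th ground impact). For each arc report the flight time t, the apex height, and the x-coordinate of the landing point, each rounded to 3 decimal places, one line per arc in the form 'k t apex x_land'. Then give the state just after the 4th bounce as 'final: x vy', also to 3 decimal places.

Arc 1: start y=19.220, vy=9.600 → t=3.143, apex=23.828, x_land=31.682, impact vy=-21.830
  bounce: vy ← 0.6·21.830 = 13.098
Arc 2: start y=0.000, vy=13.098 → t=2.620, apex=8.578, x_land=58.088, impact vy=-13.098
  bounce: vy ← 0.6·13.098 = 7.859
Arc 3: start y=0.000, vy=7.859 → t=1.572, apex=3.088, x_land=73.931, impact vy=-7.859
  bounce: vy ← 0.6·7.859 = 4.715
Arc 4: start y=0.000, vy=4.715 → t=0.943, apex=1.112, x_land=83.437, impact vy=-4.715
  bounce: vy ← 0.6·4.715 = 2.829

1 3.143 23.828 31.682
2 2.620 8.578 58.088
3 1.572 3.088 73.931
4 0.943 1.112 83.437
final: 83.437 2.829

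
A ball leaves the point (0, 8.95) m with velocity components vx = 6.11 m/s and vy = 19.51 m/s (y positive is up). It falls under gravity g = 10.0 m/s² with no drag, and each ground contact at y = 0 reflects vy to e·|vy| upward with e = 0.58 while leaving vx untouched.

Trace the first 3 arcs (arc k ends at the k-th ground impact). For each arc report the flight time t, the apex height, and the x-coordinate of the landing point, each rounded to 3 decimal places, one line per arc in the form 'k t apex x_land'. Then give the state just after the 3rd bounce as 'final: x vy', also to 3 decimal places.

1 4.317 27.982 26.375
2 2.744 9.413 43.142
3 1.592 3.167 52.867
final: 52.867 4.616

Arc 1: start y=8.950, vy=19.510 → t=4.317, apex=27.982, x_land=26.375, impact vy=-23.657
  bounce: vy ← 0.58·23.657 = 13.721
Arc 2: start y=0.000, vy=13.721 → t=2.744, apex=9.413, x_land=43.142, impact vy=-13.721
  bounce: vy ← 0.58·13.721 = 7.958
Arc 3: start y=0.000, vy=7.958 → t=1.592, apex=3.167, x_land=52.867, impact vy=-7.958
  bounce: vy ← 0.58·7.958 = 4.616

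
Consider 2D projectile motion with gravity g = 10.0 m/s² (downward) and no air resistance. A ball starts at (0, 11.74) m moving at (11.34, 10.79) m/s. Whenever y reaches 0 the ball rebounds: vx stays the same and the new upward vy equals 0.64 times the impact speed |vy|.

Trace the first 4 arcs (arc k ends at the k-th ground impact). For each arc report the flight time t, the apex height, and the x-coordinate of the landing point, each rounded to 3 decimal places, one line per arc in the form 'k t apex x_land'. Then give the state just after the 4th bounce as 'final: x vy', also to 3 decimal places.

1 2.953 17.561 33.488
2 2.399 7.193 60.691
3 1.535 2.946 78.101
4 0.983 1.207 89.243
final: 89.243 3.144

Arc 1: start y=11.740, vy=10.790 → t=2.953, apex=17.561, x_land=33.488, impact vy=-18.741
  bounce: vy ← 0.64·18.741 = 11.994
Arc 2: start y=0.000, vy=11.994 → t=2.399, apex=7.193, x_land=60.691, impact vy=-11.994
  bounce: vy ← 0.64·11.994 = 7.676
Arc 3: start y=0.000, vy=7.676 → t=1.535, apex=2.946, x_land=78.101, impact vy=-7.676
  bounce: vy ← 0.64·7.676 = 4.913
Arc 4: start y=0.000, vy=4.913 → t=0.983, apex=1.207, x_land=89.243, impact vy=-4.913
  bounce: vy ← 0.64·4.913 = 3.144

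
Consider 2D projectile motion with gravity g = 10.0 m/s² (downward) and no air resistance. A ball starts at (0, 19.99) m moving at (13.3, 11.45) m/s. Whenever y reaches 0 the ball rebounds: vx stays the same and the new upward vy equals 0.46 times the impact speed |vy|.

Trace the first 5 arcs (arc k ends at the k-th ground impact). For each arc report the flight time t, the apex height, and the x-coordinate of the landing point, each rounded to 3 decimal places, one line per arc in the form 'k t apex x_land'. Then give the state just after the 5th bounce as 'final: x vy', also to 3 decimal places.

1 3.449 26.545 45.873
2 2.120 5.617 74.067
3 0.975 1.189 87.036
4 0.449 0.251 93.001
5 0.206 0.053 95.746
final: 95.746 0.475

Arc 1: start y=19.990, vy=11.450 → t=3.449, apex=26.545, x_land=45.873, impact vy=-23.041
  bounce: vy ← 0.46·23.041 = 10.599
Arc 2: start y=0.000, vy=10.599 → t=2.120, apex=5.617, x_land=74.067, impact vy=-10.599
  bounce: vy ← 0.46·10.599 = 4.876
Arc 3: start y=0.000, vy=4.876 → t=0.975, apex=1.189, x_land=87.036, impact vy=-4.876
  bounce: vy ← 0.46·4.876 = 2.243
Arc 4: start y=0.000, vy=2.243 → t=0.449, apex=0.251, x_land=93.001, impact vy=-2.243
  bounce: vy ← 0.46·2.243 = 1.032
Arc 5: start y=0.000, vy=1.032 → t=0.206, apex=0.053, x_land=95.746, impact vy=-1.032
  bounce: vy ← 0.46·1.032 = 0.475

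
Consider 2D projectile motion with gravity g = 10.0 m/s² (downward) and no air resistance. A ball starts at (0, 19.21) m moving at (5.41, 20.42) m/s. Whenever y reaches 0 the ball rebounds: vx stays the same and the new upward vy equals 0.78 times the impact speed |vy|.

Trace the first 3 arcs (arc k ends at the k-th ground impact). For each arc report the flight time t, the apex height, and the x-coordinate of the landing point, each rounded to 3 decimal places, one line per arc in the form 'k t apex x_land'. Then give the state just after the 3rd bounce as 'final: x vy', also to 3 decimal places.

Arc 1: start y=19.210, vy=20.420 → t=4.873, apex=40.059, x_land=26.360, impact vy=-28.305
  bounce: vy ← 0.78·28.305 = 22.078
Arc 2: start y=0.000, vy=22.078 → t=4.416, apex=24.372, x_land=50.249, impact vy=-22.078
  bounce: vy ← 0.78·22.078 = 17.221
Arc 3: start y=0.000, vy=17.221 → t=3.444, apex=14.828, x_land=68.881, impact vy=-17.221
  bounce: vy ← 0.78·17.221 = 13.432

1 4.873 40.059 26.360
2 4.416 24.372 50.249
3 3.444 14.828 68.881
final: 68.881 13.432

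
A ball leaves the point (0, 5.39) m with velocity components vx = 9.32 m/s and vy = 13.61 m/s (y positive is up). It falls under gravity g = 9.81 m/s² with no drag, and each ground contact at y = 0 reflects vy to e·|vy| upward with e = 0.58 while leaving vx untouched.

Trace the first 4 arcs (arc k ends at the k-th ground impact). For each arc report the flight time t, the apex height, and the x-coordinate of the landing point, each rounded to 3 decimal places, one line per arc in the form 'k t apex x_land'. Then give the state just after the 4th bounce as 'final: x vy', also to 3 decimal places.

Arc 1: start y=5.390, vy=13.610 → t=3.126, apex=14.831, x_land=29.136, impact vy=-17.058
  bounce: vy ← 0.58·17.058 = 9.894
Arc 2: start y=0.000, vy=9.894 → t=2.017, apex=4.989, x_land=47.936, impact vy=-9.894
  bounce: vy ← 0.58·9.894 = 5.738
Arc 3: start y=0.000, vy=5.738 → t=1.170, apex=1.678, x_land=58.839, impact vy=-5.738
  bounce: vy ← 0.58·5.738 = 3.328
Arc 4: start y=0.000, vy=3.328 → t=0.679, apex=0.565, x_land=65.163, impact vy=-3.328
  bounce: vy ← 0.58·3.328 = 1.930

1 3.126 14.831 29.136
2 2.017 4.989 47.936
3 1.170 1.678 58.839
4 0.679 0.565 65.163
final: 65.163 1.930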